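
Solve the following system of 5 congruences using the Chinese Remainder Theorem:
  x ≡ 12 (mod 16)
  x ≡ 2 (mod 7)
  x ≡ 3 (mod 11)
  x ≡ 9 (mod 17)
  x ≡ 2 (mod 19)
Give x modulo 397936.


Product of moduli M = 16 · 7 · 11 · 17 · 19 = 397936.
Merge one congruence at a time:
  Start: x ≡ 12 (mod 16).
  Combine with x ≡ 2 (mod 7); new modulus lcm = 112.
    Write x = 12 + 16·t and substitute into x ≡ 2 (mod 7): 16·t ≡ 2 − 12 = -10 (mod 7).
    Reduce coefficients mod 7: 2·t ≡ 4 (mod 7).
    The inverse of 2 mod 7 is 4 (since 2·4 = 8 = 1·7 + 1), so t ≡ 4·4 = 16 ≡ 2 (mod 7).
    Then x = 12 + 16·2 = 44, valid modulo lcm(16, 7) = 112: x ≡ 44 (mod 112).
  Combine with x ≡ 3 (mod 11); new modulus lcm = 1232.
    Write x = 44 + 112·t and substitute into x ≡ 3 (mod 11): 112·t ≡ 3 − 44 = -41 (mod 11).
    Reduce coefficients mod 11: 2·t ≡ 3 (mod 11).
    The inverse of 2 mod 11 is 6 (since 2·6 = 12 = 1·11 + 1), so t ≡ 6·3 = 18 ≡ 7 (mod 11).
    Then x = 44 + 112·7 = 828, valid modulo lcm(112, 11) = 1232: x ≡ 828 (mod 1232).
  Combine with x ≡ 9 (mod 17); new modulus lcm = 20944.
    Write x = 828 + 1232·t and substitute into x ≡ 9 (mod 17): 1232·t ≡ 9 − 828 = -819 (mod 17).
    Reduce coefficients mod 17: 8·t ≡ 14 (mod 17).
    The inverse of 8 mod 17 is 15 (since 8·15 = 120 = 7·17 + 1), so t ≡ 15·14 = 210 ≡ 6 (mod 17).
    Then x = 828 + 1232·6 = 8220, valid modulo lcm(1232, 17) = 20944: x ≡ 8220 (mod 20944).
  Combine with x ≡ 2 (mod 19); new modulus lcm = 397936.
    Write x = 8220 + 20944·t and substitute into x ≡ 2 (mod 19): 20944·t ≡ 2 − 8220 = -8218 (mod 19).
    Reduce coefficients mod 19: 6·t ≡ 9 (mod 19).
    The inverse of 6 mod 19 is 16 (since 6·16 = 96 = 5·19 + 1), so t ≡ 16·9 = 144 ≡ 11 (mod 19).
    Then x = 8220 + 20944·11 = 238604, valid modulo lcm(20944, 19) = 397936: x ≡ 238604 (mod 397936).
Verify against each original: 238604 mod 16 = 12, 238604 mod 7 = 2, 238604 mod 11 = 3, 238604 mod 17 = 9, 238604 mod 19 = 2.

x ≡ 238604 (mod 397936).


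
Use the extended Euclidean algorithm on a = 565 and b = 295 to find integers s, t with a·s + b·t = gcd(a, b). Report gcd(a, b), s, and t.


Euclidean algorithm on (565, 295) — divide until remainder is 0:
  565 = 1 · 295 + 270
  295 = 1 · 270 + 25
  270 = 10 · 25 + 20
  25 = 1 · 20 + 5
  20 = 4 · 5 + 0
gcd(565, 295) = 5.
Track Bezout coefficients alongside the remainders: start with r₀ = 565 = a·1 + b·0 (s = 1, t = 0) and r₁ = 295 = a·0 + b·1 (s = 0, t = 1); each new remainder r_{k+1} = r_{k-1} − q_k·r_k inherits s_{k+1} = s_{k-1} − q_k·s_k, t_{k+1} = t_{k-1} − q_k·t_k, so r_k = a·s_k + b·t_k at every step:
  q = 1: r = 270, s = 1 − 1·0 = 1, t = 0 − 1·1 = -1  (check: 565·1 + 295·(-1) = 270)
  q = 1: r = 25, s = 0 − 1·1 = -1, t = 1 − 1·(-1) = 2  (check: 565·(-1) + 295·2 = 25)
  q = 10: r = 20, s = 1 − 10·(-1) = 11, t = -1 − 10·2 = -21  (check: 565·11 + 295·(-21) = 20)
  q = 1: r = 5, s = -1 − 1·11 = -12, t = 2 − 1·(-21) = 23  (check: 565·(-12) + 295·23 = 5)
The row with r = 5 (the gcd) gives the Bezout coefficients s = -12, t = 23.
Result: 565 · (-12) + 295 · (23) = 5.

gcd(565, 295) = 5; s = -12, t = 23 (check: 565·(-12) + 295·23 = 5).


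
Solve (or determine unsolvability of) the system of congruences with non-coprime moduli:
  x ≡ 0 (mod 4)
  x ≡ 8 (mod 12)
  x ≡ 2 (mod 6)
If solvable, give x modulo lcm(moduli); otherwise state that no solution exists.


Moduli 4, 12, 6 are not pairwise coprime, so CRT works modulo lcm(m_i) when all pairwise compatibility conditions hold.
Pairwise compatibility: gcd(m_i, m_j) must divide a_i - a_j for every pair.
Merge one congruence at a time:
  Start: x ≡ 0 (mod 4).
  Combine with x ≡ 8 (mod 12): gcd(4, 12) = 4; 8 - 0 = 8, which IS divisible by 4, so compatible.
    Write x = 0 + 4·t and substitute into x ≡ 8 (mod 12): 4·t ≡ 8 − 0 = 8 (mod 12).
    Divide the congruence (and modulus) by g = 4: 1·t ≡ 2 (mod 3).
    So t ≡ 2 (mod 3).
    Then x = 0 + 4·2 = 8, valid modulo lcm(4, 12) = 12: x ≡ 8 (mod 12).
  Combine with x ≡ 2 (mod 6): gcd(12, 6) = 6; 2 - 8 = -6, which IS divisible by 6, so compatible.
    Write x = 8 + 12·t and substitute into x ≡ 2 (mod 6): 12·t ≡ 2 − 8 = -6 (mod 6).
    Divide the congruence (and modulus) by g = 6: 2·t ≡ -1 (mod 1).
    Modulo 1 every t works; take t = 0.
    Then x = 8 + 12·0 = 8, valid modulo lcm(12, 6) = 12: x ≡ 8 (mod 12).
Verify: 8 mod 4 = 0, 8 mod 12 = 8, 8 mod 6 = 2.

x ≡ 8 (mod 12).


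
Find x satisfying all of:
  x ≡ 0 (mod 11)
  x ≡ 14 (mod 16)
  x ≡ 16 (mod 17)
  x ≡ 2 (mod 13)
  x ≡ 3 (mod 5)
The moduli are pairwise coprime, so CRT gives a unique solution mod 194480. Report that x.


Product of moduli M = 11 · 16 · 17 · 13 · 5 = 194480.
Merge one congruence at a time:
  Start: x ≡ 0 (mod 11).
  Combine with x ≡ 14 (mod 16); new modulus lcm = 176.
    Write x = 0 + 11·t and substitute into x ≡ 14 (mod 16): 11·t ≡ 14 − 0 = 14 (mod 16).
    The inverse of 11 mod 16 is 3 (since 11·3 = 33 = 2·16 + 1), so t ≡ 3·14 = 42 ≡ 10 (mod 16).
    Then x = 0 + 11·10 = 110, valid modulo lcm(11, 16) = 176: x ≡ 110 (mod 176).
  Combine with x ≡ 16 (mod 17); new modulus lcm = 2992.
    Write x = 110 + 176·t and substitute into x ≡ 16 (mod 17): 176·t ≡ 16 − 110 = -94 (mod 17).
    Reduce coefficients mod 17: 6·t ≡ 8 (mod 17).
    The inverse of 6 mod 17 is 3 (since 6·3 = 18 = 1·17 + 1), so t ≡ 3·8 = 24 ≡ 7 (mod 17).
    Then x = 110 + 176·7 = 1342, valid modulo lcm(176, 17) = 2992: x ≡ 1342 (mod 2992).
  Combine with x ≡ 2 (mod 13); new modulus lcm = 38896.
    Write x = 1342 + 2992·t and substitute into x ≡ 2 (mod 13): 2992·t ≡ 2 − 1342 = -1340 (mod 13).
    Reduce coefficients mod 13: 2·t ≡ 12 (mod 13).
    The inverse of 2 mod 13 is 7 (since 2·7 = 14 = 1·13 + 1), so t ≡ 7·12 = 84 ≡ 6 (mod 13).
    Then x = 1342 + 2992·6 = 19294, valid modulo lcm(2992, 13) = 38896: x ≡ 19294 (mod 38896).
  Combine with x ≡ 3 (mod 5); new modulus lcm = 194480.
    Write x = 19294 + 38896·t and substitute into x ≡ 3 (mod 5): 38896·t ≡ 3 − 19294 = -19291 (mod 5).
    Reduce coefficients mod 5: 1·t ≡ 4 (mod 5).
    So t ≡ 4 (mod 5).
    Then x = 19294 + 38896·4 = 174878, valid modulo lcm(38896, 5) = 194480: x ≡ 174878 (mod 194480).
Verify against each original: 174878 mod 11 = 0, 174878 mod 16 = 14, 174878 mod 17 = 16, 174878 mod 13 = 2, 174878 mod 5 = 3.

x ≡ 174878 (mod 194480).


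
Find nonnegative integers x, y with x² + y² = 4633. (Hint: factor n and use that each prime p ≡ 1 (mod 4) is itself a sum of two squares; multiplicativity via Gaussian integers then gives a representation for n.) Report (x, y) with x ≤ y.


Step 1: Factor n = 4633 = 41 · 113.
Step 2: Check the mod-4 condition on each prime factor: 41 ≡ 1 (mod 4), exponent 1; 113 ≡ 1 (mod 4), exponent 1.
All primes ≡ 3 (mod 4) appear to even exponent (or don't appear), so by the two-squares theorem n IS expressible as a sum of two squares.
Step 3: Build a representation. Here n = 41 · 113 is a product of primes ≡ 1 (mod 4). Each prime p ≡ 1 (mod 4) is itself a sum of two squares; find a² by testing p − a² for a perfect square:
  41: 41 − 1² = 40, 41 − 2² = 37, 41 − 3² = 32, 41 − 4² = 25 = 5² ⇒ 41 = 4² + 5².
  113: 113 − 1² = 112, 113 − 2² = 109, 113 − 3² = 104, 113 − 4² = 97, 113 − 5² = 88, 113 − 6² = 77, 113 − 7² = 64 = 8² ⇒ 113 = 7² + 8².
  Combine using the Brahmagupta–Fibonacci identity (a² + b²)(c² + d²) = (ac − bd)² + (ad + bc)² = (ac + bd)² + (ad − bc)²:
  41 · 113 = 4633: from (4² + 5²)(7² + 8²), take (4·7 − 5·8, 4·8 + 5·7) = (28 − 40, 32 + 35) = (-12, 67); dropping signs (only squares matter) gives (12, 67); check 12² + 67² = 144 + 4489 = 4633 ✓.
Step 4: Order so x ≤ y and verify: 12² + 67² = 144 + 4489 = 4633 = n. ✓

n = 4633 = 12² + 67² (one valid representation with x ≤ y).


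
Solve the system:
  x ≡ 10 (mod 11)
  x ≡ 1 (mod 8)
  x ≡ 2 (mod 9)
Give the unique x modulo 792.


Moduli 11, 8, 9 are pairwise coprime; by CRT there is a unique solution modulo M = 11 · 8 · 9 = 792.
Solve pairwise, accumulating the modulus:
  Start with x ≡ 10 (mod 11).
  Combine with x ≡ 1 (mod 8): since gcd(11, 8) = 1, we get a unique residue mod 88.
    Write x = 10 + 11·t and substitute into x ≡ 1 (mod 8): 11·t ≡ 1 − 10 = -9 (mod 8).
    Reduce coefficients mod 8: 3·t ≡ 7 (mod 8).
    The inverse of 3 mod 8 is 3 (since 3·3 = 9 = 1·8 + 1), so t ≡ 3·7 = 21 ≡ 5 (mod 8).
    Then x = 10 + 11·5 = 65, valid modulo lcm(11, 8) = 88: x ≡ 65 (mod 88).
  Combine with x ≡ 2 (mod 9): since gcd(88, 9) = 1, we get a unique residue mod 792.
    Write x = 65 + 88·t and substitute into x ≡ 2 (mod 9): 88·t ≡ 2 − 65 = -63 (mod 9).
    Reduce coefficients mod 9: 7·t ≡ 0 (mod 9).
    The inverse of 7 mod 9 is 4 (since 7·4 = 28 = 3·9 + 1), so t ≡ 4·0 = 0 ≡ 0 (mod 9).
    Then x = 65 + 88·0 = 65, valid modulo lcm(88, 9) = 792: x ≡ 65 (mod 792).
Verify: 65 mod 11 = 10 ✓, 65 mod 8 = 1 ✓, 65 mod 9 = 2 ✓.

x ≡ 65 (mod 792).


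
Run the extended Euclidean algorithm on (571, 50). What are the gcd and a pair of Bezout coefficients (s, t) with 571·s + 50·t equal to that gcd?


Euclidean algorithm on (571, 50) — divide until remainder is 0:
  571 = 11 · 50 + 21
  50 = 2 · 21 + 8
  21 = 2 · 8 + 5
  8 = 1 · 5 + 3
  5 = 1 · 3 + 2
  3 = 1 · 2 + 1
  2 = 2 · 1 + 0
gcd(571, 50) = 1.
Track Bezout coefficients alongside the remainders: start with r₀ = 571 = a·1 + b·0 (s = 1, t = 0) and r₁ = 50 = a·0 + b·1 (s = 0, t = 1); each new remainder r_{k+1} = r_{k-1} − q_k·r_k inherits s_{k+1} = s_{k-1} − q_k·s_k, t_{k+1} = t_{k-1} − q_k·t_k, so r_k = a·s_k + b·t_k at every step:
  q = 11: r = 21, s = 1 − 11·0 = 1, t = 0 − 11·1 = -11  (check: 571·1 + 50·(-11) = 21)
  q = 2: r = 8, s = 0 − 2·1 = -2, t = 1 − 2·(-11) = 23  (check: 571·(-2) + 50·23 = 8)
  q = 2: r = 5, s = 1 − 2·(-2) = 5, t = -11 − 2·23 = -57  (check: 571·5 + 50·(-57) = 5)
  q = 1: r = 3, s = -2 − 1·5 = -7, t = 23 − 1·(-57) = 80  (check: 571·(-7) + 50·80 = 3)
  q = 1: r = 2, s = 5 − 1·(-7) = 12, t = -57 − 1·80 = -137  (check: 571·12 + 50·(-137) = 2)
  q = 1: r = 1, s = -7 − 1·12 = -19, t = 80 − 1·(-137) = 217  (check: 571·(-19) + 50·217 = 1)
The row with r = 1 (the gcd) gives the Bezout coefficients s = -19, t = 217.
Result: 571 · (-19) + 50 · (217) = 1.

gcd(571, 50) = 1; s = -19, t = 217 (check: 571·(-19) + 50·217 = 1).


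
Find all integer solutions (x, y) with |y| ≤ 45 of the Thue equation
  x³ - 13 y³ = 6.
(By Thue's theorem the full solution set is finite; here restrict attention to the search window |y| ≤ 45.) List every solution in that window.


The equation is x³ - 13y³ = 6. For fixed y, x³ = 13·y³ + 6, so a solution requires the RHS to be a perfect cube.
Strategy: iterate y from -45 to 45, compute RHS = 13·y³ + 6, and check whether it is a (positive or negative) perfect cube.
Check small values of y:
  y = 0: RHS = 6 is not a perfect cube.
  y = 1: RHS = 19 is not a perfect cube.
  y = -1: RHS = -7 is not a perfect cube.
  y = 2: RHS = 110 is not a perfect cube.
  y = -2: RHS = -98 is not a perfect cube.
  y = 3: RHS = 357 is not a perfect cube.
  y = -3: RHS = -345 is not a perfect cube.
Continuing the search up to |y| = 45 finds no solutions either.
No (x, y) in the scanned range satisfies the equation.

No integer solutions with |y| ≤ 45.


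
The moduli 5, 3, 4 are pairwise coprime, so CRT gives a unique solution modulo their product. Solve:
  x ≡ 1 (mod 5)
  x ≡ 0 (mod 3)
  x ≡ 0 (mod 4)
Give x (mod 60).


Moduli 5, 3, 4 are pairwise coprime; by CRT there is a unique solution modulo M = 5 · 3 · 4 = 60.
Solve pairwise, accumulating the modulus:
  Start with x ≡ 1 (mod 5).
  Combine with x ≡ 0 (mod 3): since gcd(5, 3) = 1, we get a unique residue mod 15.
    Write x = 1 + 5·t and substitute into x ≡ 0 (mod 3): 5·t ≡ 0 − 1 = -1 (mod 3).
    Reduce coefficients mod 3: 2·t ≡ 2 (mod 3).
    The inverse of 2 mod 3 is 2 (since 2·2 = 4 = 1·3 + 1), so t ≡ 2·2 = 4 ≡ 1 (mod 3).
    Then x = 1 + 5·1 = 6, valid modulo lcm(5, 3) = 15: x ≡ 6 (mod 15).
  Combine with x ≡ 0 (mod 4): since gcd(15, 4) = 1, we get a unique residue mod 60.
    Write x = 6 + 15·t and substitute into x ≡ 0 (mod 4): 15·t ≡ 0 − 6 = -6 (mod 4).
    Reduce coefficients mod 4: 3·t ≡ 2 (mod 4).
    The inverse of 3 mod 4 is 3 (since 3·3 = 9 = 2·4 + 1), so t ≡ 3·2 = 6 ≡ 2 (mod 4).
    Then x = 6 + 15·2 = 36, valid modulo lcm(15, 4) = 60: x ≡ 36 (mod 60).
Verify: 36 mod 5 = 1 ✓, 36 mod 3 = 0 ✓, 36 mod 4 = 0 ✓.

x ≡ 36 (mod 60).


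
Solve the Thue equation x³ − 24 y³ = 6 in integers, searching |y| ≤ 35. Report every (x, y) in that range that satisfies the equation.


The equation is x³ - 24y³ = 6. For fixed y, x³ = 24·y³ + 6, so a solution requires the RHS to be a perfect cube.
Strategy: iterate y from -35 to 35, compute RHS = 24·y³ + 6, and check whether it is a (positive or negative) perfect cube.
Check small values of y:
  y = 0: RHS = 6 is not a perfect cube.
  y = 1: RHS = 30 is not a perfect cube.
  y = -1: RHS = -18 is not a perfect cube.
  y = 2: RHS = 198 is not a perfect cube.
  y = -2: RHS = -186 is not a perfect cube.
  y = 3: RHS = 654 is not a perfect cube.
  y = -3: RHS = -642 is not a perfect cube.
Continuing the search up to |y| = 35 finds no solutions either.
No (x, y) in the scanned range satisfies the equation.

No integer solutions with |y| ≤ 35.


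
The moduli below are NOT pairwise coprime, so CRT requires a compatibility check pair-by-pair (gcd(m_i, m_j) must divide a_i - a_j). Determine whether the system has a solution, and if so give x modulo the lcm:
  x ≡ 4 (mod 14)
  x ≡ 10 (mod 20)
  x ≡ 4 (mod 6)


Moduli 14, 20, 6 are not pairwise coprime, so CRT works modulo lcm(m_i) when all pairwise compatibility conditions hold.
Pairwise compatibility: gcd(m_i, m_j) must divide a_i - a_j for every pair.
Merge one congruence at a time:
  Start: x ≡ 4 (mod 14).
  Combine with x ≡ 10 (mod 20): gcd(14, 20) = 2; 10 - 4 = 6, which IS divisible by 2, so compatible.
    Write x = 4 + 14·t and substitute into x ≡ 10 (mod 20): 14·t ≡ 10 − 4 = 6 (mod 20).
    Divide the congruence (and modulus) by g = 2: 7·t ≡ 3 (mod 10).
    The inverse of 7 mod 10 is 3 (since 7·3 = 21 = 2·10 + 1), so t ≡ 3·3 = 9 ≡ 9 (mod 10).
    Then x = 4 + 14·9 = 130, valid modulo lcm(14, 20) = 140: x ≡ 130 (mod 140).
  Combine with x ≡ 4 (mod 6): gcd(140, 6) = 2; 4 - 130 = -126, which IS divisible by 2, so compatible.
    Write x = 130 + 140·t and substitute into x ≡ 4 (mod 6): 140·t ≡ 4 − 130 = -126 (mod 6).
    Divide the congruence (and modulus) by g = 2: 70·t ≡ -63 (mod 3).
    Reduce coefficients mod 3: 1·t ≡ 0 (mod 3).
    So t ≡ 0 (mod 3).
    Then x = 130 + 140·0 = 130, valid modulo lcm(140, 6) = 420: x ≡ 130 (mod 420).
Verify: 130 mod 14 = 4, 130 mod 20 = 10, 130 mod 6 = 4.

x ≡ 130 (mod 420).


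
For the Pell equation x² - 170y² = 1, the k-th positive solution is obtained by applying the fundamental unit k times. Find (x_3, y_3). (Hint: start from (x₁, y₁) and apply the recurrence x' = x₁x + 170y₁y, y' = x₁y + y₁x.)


Step 1: Find the fundamental solution (x₁, y₁) of x² - 170y² = 1.
  Expand √170 as a continued fraction. a₀ = ⌊√170⌋ = 13; iterate m_{k+1} = d_k·a_k − m_k, d_{k+1} = (170 − m_{k+1}²)/d_k, a_{k+1} = ⌊(a₀ + m_{k+1})/d_{k+1}⌋ (starting m₀ = 0, d₀ = 1), with convergents p_k = a_k·p_{k-1} + p_{k-2}, q_k = a_k·q_{k-1} + q_{k-2} (p₋₁ = 1, q₋₁ = 0):
  k = 0: a₀ = 13; p₀/q₀ = 13/1; p₀² − 170·q₀² = 169 − 170 = -1.
  k = 1: m = 13, d = 1, a = ⌊(13 + 13)/1⌋ = 26; p/q = (26·13 + 1)/(26·1 + 0) = 339/26; p² − 170·q² = 114921 − 114920 = 1.
  The first convergent with p² − 170·q² = 1 gives the fundamental solution (x₁, y₁) = (339, 26).
Step 2: Apply the recurrence (x_{n+1}, y_{n+1}) = (x₁x_n + 170y₁y_n, x₁y_n + y₁x_n) repeatedly.
  From (x_1, y_1) = (339, 26): x_2 = 339·339 + 170·26·26 = 229841; y_2 = 339·26 + 26·339 = 17628.
  From (x_2, y_2) = (229841, 17628): x_3 = 339·229841 + 170·26·17628 = 155831859; y_3 = 339·17628 + 26·229841 = 11951758.
Step 3: Verify x_3² - 170·y_3² = 24283568279395881 - 24283568279395880 = 1 (should be 1). ✓

(x_1, y_1) = (339, 26); (x_3, y_3) = (155831859, 11951758).


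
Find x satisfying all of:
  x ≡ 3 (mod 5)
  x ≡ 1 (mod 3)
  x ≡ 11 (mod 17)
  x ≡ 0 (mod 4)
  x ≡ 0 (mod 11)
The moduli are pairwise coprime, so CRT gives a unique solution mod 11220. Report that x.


Product of moduli M = 5 · 3 · 17 · 4 · 11 = 11220.
Merge one congruence at a time:
  Start: x ≡ 3 (mod 5).
  Combine with x ≡ 1 (mod 3); new modulus lcm = 15.
    Write x = 3 + 5·t and substitute into x ≡ 1 (mod 3): 5·t ≡ 1 − 3 = -2 (mod 3).
    Reduce coefficients mod 3: 2·t ≡ 1 (mod 3).
    The inverse of 2 mod 3 is 2 (since 2·2 = 4 = 1·3 + 1), so t ≡ 2·1 = 2 ≡ 2 (mod 3).
    Then x = 3 + 5·2 = 13, valid modulo lcm(5, 3) = 15: x ≡ 13 (mod 15).
  Combine with x ≡ 11 (mod 17); new modulus lcm = 255.
    Write x = 13 + 15·t and substitute into x ≡ 11 (mod 17): 15·t ≡ 11 − 13 = -2 (mod 17).
    Reduce coefficients mod 17: 15·t ≡ 15 (mod 17).
    The inverse of 15 mod 17 is 8 (since 15·8 = 120 = 7·17 + 1), so t ≡ 8·15 = 120 ≡ 1 (mod 17).
    Then x = 13 + 15·1 = 28, valid modulo lcm(15, 17) = 255: x ≡ 28 (mod 255).
  Combine with x ≡ 0 (mod 4); new modulus lcm = 1020.
    Write x = 28 + 255·t and substitute into x ≡ 0 (mod 4): 255·t ≡ 0 − 28 = -28 (mod 4).
    Reduce coefficients mod 4: 3·t ≡ 0 (mod 4).
    The inverse of 3 mod 4 is 3 (since 3·3 = 9 = 2·4 + 1), so t ≡ 3·0 = 0 ≡ 0 (mod 4).
    Then x = 28 + 255·0 = 28, valid modulo lcm(255, 4) = 1020: x ≡ 28 (mod 1020).
  Combine with x ≡ 0 (mod 11); new modulus lcm = 11220.
    Write x = 28 + 1020·t and substitute into x ≡ 0 (mod 11): 1020·t ≡ 0 − 28 = -28 (mod 11).
    Reduce coefficients mod 11: 8·t ≡ 5 (mod 11).
    The inverse of 8 mod 11 is 7 (since 8·7 = 56 = 5·11 + 1), so t ≡ 7·5 = 35 ≡ 2 (mod 11).
    Then x = 28 + 1020·2 = 2068, valid modulo lcm(1020, 11) = 11220: x ≡ 2068 (mod 11220).
Verify against each original: 2068 mod 5 = 3, 2068 mod 3 = 1, 2068 mod 17 = 11, 2068 mod 4 = 0, 2068 mod 11 = 0.

x ≡ 2068 (mod 11220).


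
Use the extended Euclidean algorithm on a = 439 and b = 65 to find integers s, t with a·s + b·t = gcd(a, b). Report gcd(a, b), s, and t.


Euclidean algorithm on (439, 65) — divide until remainder is 0:
  439 = 6 · 65 + 49
  65 = 1 · 49 + 16
  49 = 3 · 16 + 1
  16 = 16 · 1 + 0
gcd(439, 65) = 1.
Track Bezout coefficients alongside the remainders: start with r₀ = 439 = a·1 + b·0 (s = 1, t = 0) and r₁ = 65 = a·0 + b·1 (s = 0, t = 1); each new remainder r_{k+1} = r_{k-1} − q_k·r_k inherits s_{k+1} = s_{k-1} − q_k·s_k, t_{k+1} = t_{k-1} − q_k·t_k, so r_k = a·s_k + b·t_k at every step:
  q = 6: r = 49, s = 1 − 6·0 = 1, t = 0 − 6·1 = -6  (check: 439·1 + 65·(-6) = 49)
  q = 1: r = 16, s = 0 − 1·1 = -1, t = 1 − 1·(-6) = 7  (check: 439·(-1) + 65·7 = 16)
  q = 3: r = 1, s = 1 − 3·(-1) = 4, t = -6 − 3·7 = -27  (check: 439·4 + 65·(-27) = 1)
The row with r = 1 (the gcd) gives the Bezout coefficients s = 4, t = -27.
Result: 439 · (4) + 65 · (-27) = 1.

gcd(439, 65) = 1; s = 4, t = -27 (check: 439·4 + 65·(-27) = 1).


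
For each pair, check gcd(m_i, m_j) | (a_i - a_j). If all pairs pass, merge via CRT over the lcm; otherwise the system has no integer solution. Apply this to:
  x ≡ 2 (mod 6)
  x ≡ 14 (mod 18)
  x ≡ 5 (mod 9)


Moduli 6, 18, 9 are not pairwise coprime, so CRT works modulo lcm(m_i) when all pairwise compatibility conditions hold.
Pairwise compatibility: gcd(m_i, m_j) must divide a_i - a_j for every pair.
Merge one congruence at a time:
  Start: x ≡ 2 (mod 6).
  Combine with x ≡ 14 (mod 18): gcd(6, 18) = 6; 14 - 2 = 12, which IS divisible by 6, so compatible.
    Write x = 2 + 6·t and substitute into x ≡ 14 (mod 18): 6·t ≡ 14 − 2 = 12 (mod 18).
    Divide the congruence (and modulus) by g = 6: 1·t ≡ 2 (mod 3).
    So t ≡ 2 (mod 3).
    Then x = 2 + 6·2 = 14, valid modulo lcm(6, 18) = 18: x ≡ 14 (mod 18).
  Combine with x ≡ 5 (mod 9): gcd(18, 9) = 9; 5 - 14 = -9, which IS divisible by 9, so compatible.
    Write x = 14 + 18·t and substitute into x ≡ 5 (mod 9): 18·t ≡ 5 − 14 = -9 (mod 9).
    Divide the congruence (and modulus) by g = 9: 2·t ≡ -1 (mod 1).
    Modulo 1 every t works; take t = 0.
    Then x = 14 + 18·0 = 14, valid modulo lcm(18, 9) = 18: x ≡ 14 (mod 18).
Verify: 14 mod 6 = 2, 14 mod 18 = 14, 14 mod 9 = 5.

x ≡ 14 (mod 18).


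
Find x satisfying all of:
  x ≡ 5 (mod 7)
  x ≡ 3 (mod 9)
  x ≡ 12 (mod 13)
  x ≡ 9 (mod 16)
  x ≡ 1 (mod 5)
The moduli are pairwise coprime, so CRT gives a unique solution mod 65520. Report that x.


Product of moduli M = 7 · 9 · 13 · 16 · 5 = 65520.
Merge one congruence at a time:
  Start: x ≡ 5 (mod 7).
  Combine with x ≡ 3 (mod 9); new modulus lcm = 63.
    Write x = 5 + 7·t and substitute into x ≡ 3 (mod 9): 7·t ≡ 3 − 5 = -2 (mod 9).
    Reduce coefficients mod 9: 7·t ≡ 7 (mod 9).
    The inverse of 7 mod 9 is 4 (since 7·4 = 28 = 3·9 + 1), so t ≡ 4·7 = 28 ≡ 1 (mod 9).
    Then x = 5 + 7·1 = 12, valid modulo lcm(7, 9) = 63: x ≡ 12 (mod 63).
  Combine with x ≡ 12 (mod 13); new modulus lcm = 819.
    Write x = 12 + 63·t and substitute into x ≡ 12 (mod 13): 63·t ≡ 12 − 12 = 0 (mod 13).
    Reduce coefficients mod 13: 11·t ≡ 0 (mod 13).
    The inverse of 11 mod 13 is 6 (since 11·6 = 66 = 5·13 + 1), so t ≡ 6·0 = 0 ≡ 0 (mod 13).
    Then x = 12 + 63·0 = 12, valid modulo lcm(63, 13) = 819: x ≡ 12 (mod 819).
  Combine with x ≡ 9 (mod 16); new modulus lcm = 13104.
    Write x = 12 + 819·t and substitute into x ≡ 9 (mod 16): 819·t ≡ 9 − 12 = -3 (mod 16).
    Reduce coefficients mod 16: 3·t ≡ 13 (mod 16).
    The inverse of 3 mod 16 is 11 (since 3·11 = 33 = 2·16 + 1), so t ≡ 11·13 = 143 ≡ 15 (mod 16).
    Then x = 12 + 819·15 = 12297, valid modulo lcm(819, 16) = 13104: x ≡ 12297 (mod 13104).
  Combine with x ≡ 1 (mod 5); new modulus lcm = 65520.
    Write x = 12297 + 13104·t and substitute into x ≡ 1 (mod 5): 13104·t ≡ 1 − 12297 = -12296 (mod 5).
    Reduce coefficients mod 5: 4·t ≡ 4 (mod 5).
    The inverse of 4 mod 5 is 4 (since 4·4 = 16 = 3·5 + 1), so t ≡ 4·4 = 16 ≡ 1 (mod 5).
    Then x = 12297 + 13104·1 = 25401, valid modulo lcm(13104, 5) = 65520: x ≡ 25401 (mod 65520).
Verify against each original: 25401 mod 7 = 5, 25401 mod 9 = 3, 25401 mod 13 = 12, 25401 mod 16 = 9, 25401 mod 5 = 1.

x ≡ 25401 (mod 65520).


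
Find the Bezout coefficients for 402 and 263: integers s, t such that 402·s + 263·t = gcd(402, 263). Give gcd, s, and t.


Euclidean algorithm on (402, 263) — divide until remainder is 0:
  402 = 1 · 263 + 139
  263 = 1 · 139 + 124
  139 = 1 · 124 + 15
  124 = 8 · 15 + 4
  15 = 3 · 4 + 3
  4 = 1 · 3 + 1
  3 = 3 · 1 + 0
gcd(402, 263) = 1.
Track Bezout coefficients alongside the remainders: start with r₀ = 402 = a·1 + b·0 (s = 1, t = 0) and r₁ = 263 = a·0 + b·1 (s = 0, t = 1); each new remainder r_{k+1} = r_{k-1} − q_k·r_k inherits s_{k+1} = s_{k-1} − q_k·s_k, t_{k+1} = t_{k-1} − q_k·t_k, so r_k = a·s_k + b·t_k at every step:
  q = 1: r = 139, s = 1 − 1·0 = 1, t = 0 − 1·1 = -1  (check: 402·1 + 263·(-1) = 139)
  q = 1: r = 124, s = 0 − 1·1 = -1, t = 1 − 1·(-1) = 2  (check: 402·(-1) + 263·2 = 124)
  q = 1: r = 15, s = 1 − 1·(-1) = 2, t = -1 − 1·2 = -3  (check: 402·2 + 263·(-3) = 15)
  q = 8: r = 4, s = -1 − 8·2 = -17, t = 2 − 8·(-3) = 26  (check: 402·(-17) + 263·26 = 4)
  q = 3: r = 3, s = 2 − 3·(-17) = 53, t = -3 − 3·26 = -81  (check: 402·53 + 263·(-81) = 3)
  q = 1: r = 1, s = -17 − 1·53 = -70, t = 26 − 1·(-81) = 107  (check: 402·(-70) + 263·107 = 1)
The row with r = 1 (the gcd) gives the Bezout coefficients s = -70, t = 107.
Result: 402 · (-70) + 263 · (107) = 1.

gcd(402, 263) = 1; s = -70, t = 107 (check: 402·(-70) + 263·107 = 1).


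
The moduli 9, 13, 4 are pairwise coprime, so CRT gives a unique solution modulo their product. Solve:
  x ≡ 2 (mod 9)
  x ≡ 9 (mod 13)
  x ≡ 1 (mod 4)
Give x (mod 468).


Moduli 9, 13, 4 are pairwise coprime; by CRT there is a unique solution modulo M = 9 · 13 · 4 = 468.
Solve pairwise, accumulating the modulus:
  Start with x ≡ 2 (mod 9).
  Combine with x ≡ 9 (mod 13): since gcd(9, 13) = 1, we get a unique residue mod 117.
    Write x = 2 + 9·t and substitute into x ≡ 9 (mod 13): 9·t ≡ 9 − 2 = 7 (mod 13).
    The inverse of 9 mod 13 is 3 (since 9·3 = 27 = 2·13 + 1), so t ≡ 3·7 = 21 ≡ 8 (mod 13).
    Then x = 2 + 9·8 = 74, valid modulo lcm(9, 13) = 117: x ≡ 74 (mod 117).
  Combine with x ≡ 1 (mod 4): since gcd(117, 4) = 1, we get a unique residue mod 468.
    Write x = 74 + 117·t and substitute into x ≡ 1 (mod 4): 117·t ≡ 1 − 74 = -73 (mod 4).
    Reduce coefficients mod 4: 1·t ≡ 3 (mod 4).
    So t ≡ 3 (mod 4).
    Then x = 74 + 117·3 = 425, valid modulo lcm(117, 4) = 468: x ≡ 425 (mod 468).
Verify: 425 mod 9 = 2 ✓, 425 mod 13 = 9 ✓, 425 mod 4 = 1 ✓.

x ≡ 425 (mod 468).


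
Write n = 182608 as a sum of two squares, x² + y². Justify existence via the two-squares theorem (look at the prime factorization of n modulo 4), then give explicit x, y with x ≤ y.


Step 1: Factor n = 182608 = 2^4 · 101 · 113.
Step 2: Check the mod-4 condition on each prime factor: 2 = 2 (special); 101 ≡ 1 (mod 4), exponent 1; 113 ≡ 1 (mod 4), exponent 1.
All primes ≡ 3 (mod 4) appear to even exponent (or don't appear), so by the two-squares theorem n IS expressible as a sum of two squares.
Step 3: Build a representation. Group n = k² · m with k = 4 and m = 101 · 113 = 11413 (a product of primes ≡ 1 (mod 4)); a representation of m scales to one of n via (k·x)² + (k·y)² = k²(x² + y²). Each prime p ≡ 1 (mod 4) is itself a sum of two squares; find a² by testing p − a² for a perfect square:
  101: 101 − 1² = 100 = 10² ⇒ 101 = 1² + 10².
  113: 113 − 1² = 112, 113 − 2² = 109, 113 − 3² = 104, 113 − 4² = 97, 113 − 5² = 88, 113 − 6² = 77, 113 − 7² = 64 = 8² ⇒ 113 = 7² + 8².
  Combine using the Brahmagupta–Fibonacci identity (a² + b²)(c² + d²) = (ac − bd)² + (ad + bc)² = (ac + bd)² + (ad − bc)²:
  101 · 113 = 11413: from (1² + 10²)(7² + 8²), take (1·7 − 10·8, 1·8 + 10·7) = (7 − 80, 8 + 70) = (-73, 78); dropping signs (only squares matter) gives (73, 78); check 73² + 78² = 5329 + 6084 = 11413 ✓.
  Scale by k = 4: (4·73, 4·78) = (292, 312).
Step 4: Order so x ≤ y and verify: 292² + 312² = 85264 + 97344 = 182608 = n. ✓

n = 182608 = 292² + 312² (one valid representation with x ≤ y).


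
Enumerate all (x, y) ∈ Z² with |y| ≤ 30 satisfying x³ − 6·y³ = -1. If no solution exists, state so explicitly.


The equation is x³ - 6y³ = -1. For fixed y, x³ = 6·y³ − 1, so a solution requires the RHS to be a perfect cube.
Strategy: iterate y from -30 to 30, compute RHS = 6·y³ − 1, and check whether it is a (positive or negative) perfect cube.
Check small values of y:
  y = 0: RHS = -1 = (-1)³ ⇒ x = -1 works.
  y = 1: RHS = 5 is not a perfect cube.
  y = -1: RHS = -7 is not a perfect cube.
  y = 2: RHS = 47 is not a perfect cube.
  y = -2: RHS = -49 is not a perfect cube.
  y = 3: RHS = 161 is not a perfect cube.
  y = -3: RHS = -163 is not a perfect cube.
Continuing the search up to |y| = 30 finds no further solutions beyond those listed.
Collected solutions: (-1, 0).

Solutions (with |y| ≤ 30): (-1, 0).


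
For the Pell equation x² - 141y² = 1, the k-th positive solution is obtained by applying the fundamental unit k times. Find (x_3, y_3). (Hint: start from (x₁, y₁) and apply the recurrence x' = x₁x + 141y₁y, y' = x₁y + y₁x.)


Step 1: Find the fundamental solution (x₁, y₁) of x² - 141y² = 1.
  Expand √141 as a continued fraction. a₀ = ⌊√141⌋ = 11; iterate m_{k+1} = d_k·a_k − m_k, d_{k+1} = (141 − m_{k+1}²)/d_k, a_{k+1} = ⌊(a₀ + m_{k+1})/d_{k+1}⌋ (starting m₀ = 0, d₀ = 1), with convergents p_k = a_k·p_{k-1} + p_{k-2}, q_k = a_k·q_{k-1} + q_{k-2} (p₋₁ = 1, q₋₁ = 0):
  k = 0: a₀ = 11; p₀/q₀ = 11/1; p₀² − 141·q₀² = 121 − 141 = -20.
  k = 1: m = 11, d = 20, a = ⌊(11 + 11)/20⌋ = 1; p/q = (1·11 + 1)/(1·1 + 0) = 12/1; p² − 141·q² = 144 − 141 = 3.
  k = 2: m = 9, d = 3, a = ⌊(11 + 9)/3⌋ = 6; p/q = (6·12 + 11)/(6·1 + 1) = 83/7; p² − 141·q² = 6889 − 6909 = -20.
  k = 3: m = 9, d = 20, a = ⌊(11 + 9)/20⌋ = 1; p/q = (1·83 + 12)/(1·7 + 1) = 95/8; p² − 141·q² = 9025 − 9024 = 1.
  The first convergent with p² − 141·q² = 1 gives the fundamental solution (x₁, y₁) = (95, 8).
Step 2: Apply the recurrence (x_{n+1}, y_{n+1}) = (x₁x_n + 141y₁y_n, x₁y_n + y₁x_n) repeatedly.
  From (x_1, y_1) = (95, 8): x_2 = 95·95 + 141·8·8 = 18049; y_2 = 95·8 + 8·95 = 1520.
  From (x_2, y_2) = (18049, 1520): x_3 = 95·18049 + 141·8·1520 = 3429215; y_3 = 95·1520 + 8·18049 = 288792.
Step 3: Verify x_3² - 141·y_3² = 11759515516225 - 11759515516224 = 1 (should be 1). ✓

(x_1, y_1) = (95, 8); (x_3, y_3) = (3429215, 288792).


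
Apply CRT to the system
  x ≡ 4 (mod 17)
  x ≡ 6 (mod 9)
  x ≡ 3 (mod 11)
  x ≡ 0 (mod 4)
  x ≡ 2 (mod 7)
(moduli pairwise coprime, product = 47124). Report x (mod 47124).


Product of moduli M = 17 · 9 · 11 · 4 · 7 = 47124.
Merge one congruence at a time:
  Start: x ≡ 4 (mod 17).
  Combine with x ≡ 6 (mod 9); new modulus lcm = 153.
    Write x = 4 + 17·t and substitute into x ≡ 6 (mod 9): 17·t ≡ 6 − 4 = 2 (mod 9).
    Reduce coefficients mod 9: 8·t ≡ 2 (mod 9).
    The inverse of 8 mod 9 is 8 (since 8·8 = 64 = 7·9 + 1), so t ≡ 8·2 = 16 ≡ 7 (mod 9).
    Then x = 4 + 17·7 = 123, valid modulo lcm(17, 9) = 153: x ≡ 123 (mod 153).
  Combine with x ≡ 3 (mod 11); new modulus lcm = 1683.
    Write x = 123 + 153·t and substitute into x ≡ 3 (mod 11): 153·t ≡ 3 − 123 = -120 (mod 11).
    Reduce coefficients mod 11: 10·t ≡ 1 (mod 11).
    The inverse of 10 mod 11 is 10 (since 10·10 = 100 = 9·11 + 1), so t ≡ 10·1 = 10 ≡ 10 (mod 11).
    Then x = 123 + 153·10 = 1653, valid modulo lcm(153, 11) = 1683: x ≡ 1653 (mod 1683).
  Combine with x ≡ 0 (mod 4); new modulus lcm = 6732.
    Write x = 1653 + 1683·t and substitute into x ≡ 0 (mod 4): 1683·t ≡ 0 − 1653 = -1653 (mod 4).
    Reduce coefficients mod 4: 3·t ≡ 3 (mod 4).
    The inverse of 3 mod 4 is 3 (since 3·3 = 9 = 2·4 + 1), so t ≡ 3·3 = 9 ≡ 1 (mod 4).
    Then x = 1653 + 1683·1 = 3336, valid modulo lcm(1683, 4) = 6732: x ≡ 3336 (mod 6732).
  Combine with x ≡ 2 (mod 7); new modulus lcm = 47124.
    Write x = 3336 + 6732·t and substitute into x ≡ 2 (mod 7): 6732·t ≡ 2 − 3336 = -3334 (mod 7).
    Reduce coefficients mod 7: 5·t ≡ 5 (mod 7).
    The inverse of 5 mod 7 is 3 (since 5·3 = 15 = 2·7 + 1), so t ≡ 3·5 = 15 ≡ 1 (mod 7).
    Then x = 3336 + 6732·1 = 10068, valid modulo lcm(6732, 7) = 47124: x ≡ 10068 (mod 47124).
Verify against each original: 10068 mod 17 = 4, 10068 mod 9 = 6, 10068 mod 11 = 3, 10068 mod 4 = 0, 10068 mod 7 = 2.

x ≡ 10068 (mod 47124).


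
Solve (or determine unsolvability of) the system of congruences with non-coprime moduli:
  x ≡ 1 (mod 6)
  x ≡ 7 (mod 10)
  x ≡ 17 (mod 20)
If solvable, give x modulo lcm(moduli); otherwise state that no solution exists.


Moduli 6, 10, 20 are not pairwise coprime, so CRT works modulo lcm(m_i) when all pairwise compatibility conditions hold.
Pairwise compatibility: gcd(m_i, m_j) must divide a_i - a_j for every pair.
Merge one congruence at a time:
  Start: x ≡ 1 (mod 6).
  Combine with x ≡ 7 (mod 10): gcd(6, 10) = 2; 7 - 1 = 6, which IS divisible by 2, so compatible.
    Write x = 1 + 6·t and substitute into x ≡ 7 (mod 10): 6·t ≡ 7 − 1 = 6 (mod 10).
    Divide the congruence (and modulus) by g = 2: 3·t ≡ 3 (mod 5).
    The inverse of 3 mod 5 is 2 (since 3·2 = 6 = 1·5 + 1), so t ≡ 2·3 = 6 ≡ 1 (mod 5).
    Then x = 1 + 6·1 = 7, valid modulo lcm(6, 10) = 30: x ≡ 7 (mod 30).
  Combine with x ≡ 17 (mod 20): gcd(30, 20) = 10; 17 - 7 = 10, which IS divisible by 10, so compatible.
    Write x = 7 + 30·t and substitute into x ≡ 17 (mod 20): 30·t ≡ 17 − 7 = 10 (mod 20).
    Divide the congruence (and modulus) by g = 10: 3·t ≡ 1 (mod 2).
    Reduce coefficients mod 2: 1·t ≡ 1 (mod 2).
    So t ≡ 1 (mod 2).
    Then x = 7 + 30·1 = 37, valid modulo lcm(30, 20) = 60: x ≡ 37 (mod 60).
Verify: 37 mod 6 = 1, 37 mod 10 = 7, 37 mod 20 = 17.

x ≡ 37 (mod 60).


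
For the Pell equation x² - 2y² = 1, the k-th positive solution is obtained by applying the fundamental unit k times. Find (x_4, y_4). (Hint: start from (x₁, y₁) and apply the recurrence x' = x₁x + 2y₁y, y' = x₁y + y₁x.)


Step 1: Find the fundamental solution (x₁, y₁) of x² - 2y² = 1.
  Expand √2 as a continued fraction. a₀ = ⌊√2⌋ = 1; iterate m_{k+1} = d_k·a_k − m_k, d_{k+1} = (2 − m_{k+1}²)/d_k, a_{k+1} = ⌊(a₀ + m_{k+1})/d_{k+1}⌋ (starting m₀ = 0, d₀ = 1), with convergents p_k = a_k·p_{k-1} + p_{k-2}, q_k = a_k·q_{k-1} + q_{k-2} (p₋₁ = 1, q₋₁ = 0):
  k = 0: a₀ = 1; p₀/q₀ = 1/1; p₀² − 2·q₀² = 1 − 2 = -1.
  k = 1: m = 1, d = 1, a = ⌊(1 + 1)/1⌋ = 2; p/q = (2·1 + 1)/(2·1 + 0) = 3/2; p² − 2·q² = 9 − 8 = 1.
  The first convergent with p² − 2·q² = 1 gives the fundamental solution (x₁, y₁) = (3, 2).
Step 2: Apply the recurrence (x_{n+1}, y_{n+1}) = (x₁x_n + 2y₁y_n, x₁y_n + y₁x_n) repeatedly.
  From (x_1, y_1) = (3, 2): x_2 = 3·3 + 2·2·2 = 17; y_2 = 3·2 + 2·3 = 12.
  From (x_2, y_2) = (17, 12): x_3 = 3·17 + 2·2·12 = 99; y_3 = 3·12 + 2·17 = 70.
  From (x_3, y_3) = (99, 70): x_4 = 3·99 + 2·2·70 = 577; y_4 = 3·70 + 2·99 = 408.
Step 3: Verify x_4² - 2·y_4² = 332929 - 332928 = 1 (should be 1). ✓

(x_1, y_1) = (3, 2); (x_4, y_4) = (577, 408).


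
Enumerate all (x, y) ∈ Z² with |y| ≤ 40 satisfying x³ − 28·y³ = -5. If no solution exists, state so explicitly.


The equation is x³ - 28y³ = -5. For fixed y, x³ = 28·y³ − 5, so a solution requires the RHS to be a perfect cube.
Strategy: iterate y from -40 to 40, compute RHS = 28·y³ − 5, and check whether it is a (positive or negative) perfect cube.
Check small values of y:
  y = 0: RHS = -5 is not a perfect cube.
  y = 1: RHS = 23 is not a perfect cube.
  y = -1: RHS = -33 is not a perfect cube.
  y = 2: RHS = 219 is not a perfect cube.
  y = -2: RHS = -229 is not a perfect cube.
  y = 3: RHS = 751 is not a perfect cube.
  y = -3: RHS = -761 is not a perfect cube.
Continuing the search up to |y| = 40 finds no solutions either.
No (x, y) in the scanned range satisfies the equation.

No integer solutions with |y| ≤ 40.


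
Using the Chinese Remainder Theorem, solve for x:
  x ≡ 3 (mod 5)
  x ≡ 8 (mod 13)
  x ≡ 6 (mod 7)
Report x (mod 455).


Moduli 5, 13, 7 are pairwise coprime; by CRT there is a unique solution modulo M = 5 · 13 · 7 = 455.
Solve pairwise, accumulating the modulus:
  Start with x ≡ 3 (mod 5).
  Combine with x ≡ 8 (mod 13): since gcd(5, 13) = 1, we get a unique residue mod 65.
    Write x = 3 + 5·t and substitute into x ≡ 8 (mod 13): 5·t ≡ 8 − 3 = 5 (mod 13).
    The inverse of 5 mod 13 is 8 (since 5·8 = 40 = 3·13 + 1), so t ≡ 8·5 = 40 ≡ 1 (mod 13).
    Then x = 3 + 5·1 = 8, valid modulo lcm(5, 13) = 65: x ≡ 8 (mod 65).
  Combine with x ≡ 6 (mod 7): since gcd(65, 7) = 1, we get a unique residue mod 455.
    Write x = 8 + 65·t and substitute into x ≡ 6 (mod 7): 65·t ≡ 6 − 8 = -2 (mod 7).
    Reduce coefficients mod 7: 2·t ≡ 5 (mod 7).
    The inverse of 2 mod 7 is 4 (since 2·4 = 8 = 1·7 + 1), so t ≡ 4·5 = 20 ≡ 6 (mod 7).
    Then x = 8 + 65·6 = 398, valid modulo lcm(65, 7) = 455: x ≡ 398 (mod 455).
Verify: 398 mod 5 = 3 ✓, 398 mod 13 = 8 ✓, 398 mod 7 = 6 ✓.

x ≡ 398 (mod 455).


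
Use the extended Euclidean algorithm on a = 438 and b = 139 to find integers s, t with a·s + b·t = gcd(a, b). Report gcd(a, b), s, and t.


Euclidean algorithm on (438, 139) — divide until remainder is 0:
  438 = 3 · 139 + 21
  139 = 6 · 21 + 13
  21 = 1 · 13 + 8
  13 = 1 · 8 + 5
  8 = 1 · 5 + 3
  5 = 1 · 3 + 2
  3 = 1 · 2 + 1
  2 = 2 · 1 + 0
gcd(438, 139) = 1.
Track Bezout coefficients alongside the remainders: start with r₀ = 438 = a·1 + b·0 (s = 1, t = 0) and r₁ = 139 = a·0 + b·1 (s = 0, t = 1); each new remainder r_{k+1} = r_{k-1} − q_k·r_k inherits s_{k+1} = s_{k-1} − q_k·s_k, t_{k+1} = t_{k-1} − q_k·t_k, so r_k = a·s_k + b·t_k at every step:
  q = 3: r = 21, s = 1 − 3·0 = 1, t = 0 − 3·1 = -3  (check: 438·1 + 139·(-3) = 21)
  q = 6: r = 13, s = 0 − 6·1 = -6, t = 1 − 6·(-3) = 19  (check: 438·(-6) + 139·19 = 13)
  q = 1: r = 8, s = 1 − 1·(-6) = 7, t = -3 − 1·19 = -22  (check: 438·7 + 139·(-22) = 8)
  q = 1: r = 5, s = -6 − 1·7 = -13, t = 19 − 1·(-22) = 41  (check: 438·(-13) + 139·41 = 5)
  q = 1: r = 3, s = 7 − 1·(-13) = 20, t = -22 − 1·41 = -63  (check: 438·20 + 139·(-63) = 3)
  q = 1: r = 2, s = -13 − 1·20 = -33, t = 41 − 1·(-63) = 104  (check: 438·(-33) + 139·104 = 2)
  q = 1: r = 1, s = 20 − 1·(-33) = 53, t = -63 − 1·104 = -167  (check: 438·53 + 139·(-167) = 1)
The row with r = 1 (the gcd) gives the Bezout coefficients s = 53, t = -167.
Result: 438 · (53) + 139 · (-167) = 1.

gcd(438, 139) = 1; s = 53, t = -167 (check: 438·53 + 139·(-167) = 1).


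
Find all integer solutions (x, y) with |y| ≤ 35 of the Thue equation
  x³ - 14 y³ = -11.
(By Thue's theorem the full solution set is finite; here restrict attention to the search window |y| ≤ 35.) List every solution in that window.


The equation is x³ - 14y³ = -11. For fixed y, x³ = 14·y³ − 11, so a solution requires the RHS to be a perfect cube.
Strategy: iterate y from -35 to 35, compute RHS = 14·y³ − 11, and check whether it is a (positive or negative) perfect cube.
Check small values of y:
  y = 0: RHS = -11 is not a perfect cube.
  y = 1: RHS = 3 is not a perfect cube.
  y = -1: RHS = -25 is not a perfect cube.
  y = 2: RHS = 101 is not a perfect cube.
  y = -2: RHS = -123 is not a perfect cube.
  y = 3: RHS = 367 is not a perfect cube.
  y = -3: RHS = -389 is not a perfect cube.
Continuing the search up to |y| = 35 finds no solutions either.
No (x, y) in the scanned range satisfies the equation.

No integer solutions with |y| ≤ 35.


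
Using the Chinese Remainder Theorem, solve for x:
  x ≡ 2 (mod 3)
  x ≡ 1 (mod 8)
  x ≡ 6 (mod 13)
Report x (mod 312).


Moduli 3, 8, 13 are pairwise coprime; by CRT there is a unique solution modulo M = 3 · 8 · 13 = 312.
Solve pairwise, accumulating the modulus:
  Start with x ≡ 2 (mod 3).
  Combine with x ≡ 1 (mod 8): since gcd(3, 8) = 1, we get a unique residue mod 24.
    Write x = 2 + 3·t and substitute into x ≡ 1 (mod 8): 3·t ≡ 1 − 2 = -1 (mod 8).
    Reduce coefficients mod 8: 3·t ≡ 7 (mod 8).
    The inverse of 3 mod 8 is 3 (since 3·3 = 9 = 1·8 + 1), so t ≡ 3·7 = 21 ≡ 5 (mod 8).
    Then x = 2 + 3·5 = 17, valid modulo lcm(3, 8) = 24: x ≡ 17 (mod 24).
  Combine with x ≡ 6 (mod 13): since gcd(24, 13) = 1, we get a unique residue mod 312.
    Write x = 17 + 24·t and substitute into x ≡ 6 (mod 13): 24·t ≡ 6 − 17 = -11 (mod 13).
    Reduce coefficients mod 13: 11·t ≡ 2 (mod 13).
    The inverse of 11 mod 13 is 6 (since 11·6 = 66 = 5·13 + 1), so t ≡ 6·2 = 12 ≡ 12 (mod 13).
    Then x = 17 + 24·12 = 305, valid modulo lcm(24, 13) = 312: x ≡ 305 (mod 312).
Verify: 305 mod 3 = 2 ✓, 305 mod 8 = 1 ✓, 305 mod 13 = 6 ✓.

x ≡ 305 (mod 312).


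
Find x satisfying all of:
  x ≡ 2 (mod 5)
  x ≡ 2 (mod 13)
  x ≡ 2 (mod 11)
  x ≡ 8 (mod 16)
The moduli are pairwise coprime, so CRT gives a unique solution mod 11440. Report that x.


Product of moduli M = 5 · 13 · 11 · 16 = 11440.
Merge one congruence at a time:
  Start: x ≡ 2 (mod 5).
  Combine with x ≡ 2 (mod 13); new modulus lcm = 65.
    Write x = 2 + 5·t and substitute into x ≡ 2 (mod 13): 5·t ≡ 2 − 2 = 0 (mod 13).
    The inverse of 5 mod 13 is 8 (since 5·8 = 40 = 3·13 + 1), so t ≡ 8·0 = 0 ≡ 0 (mod 13).
    Then x = 2 + 5·0 = 2, valid modulo lcm(5, 13) = 65: x ≡ 2 (mod 65).
  Combine with x ≡ 2 (mod 11); new modulus lcm = 715.
    Write x = 2 + 65·t and substitute into x ≡ 2 (mod 11): 65·t ≡ 2 − 2 = 0 (mod 11).
    Reduce coefficients mod 11: 10·t ≡ 0 (mod 11).
    The inverse of 10 mod 11 is 10 (since 10·10 = 100 = 9·11 + 1), so t ≡ 10·0 = 0 ≡ 0 (mod 11).
    Then x = 2 + 65·0 = 2, valid modulo lcm(65, 11) = 715: x ≡ 2 (mod 715).
  Combine with x ≡ 8 (mod 16); new modulus lcm = 11440.
    Write x = 2 + 715·t and substitute into x ≡ 8 (mod 16): 715·t ≡ 8 − 2 = 6 (mod 16).
    Reduce coefficients mod 16: 11·t ≡ 6 (mod 16).
    The inverse of 11 mod 16 is 3 (since 11·3 = 33 = 2·16 + 1), so t ≡ 3·6 = 18 ≡ 2 (mod 16).
    Then x = 2 + 715·2 = 1432, valid modulo lcm(715, 16) = 11440: x ≡ 1432 (mod 11440).
Verify against each original: 1432 mod 5 = 2, 1432 mod 13 = 2, 1432 mod 11 = 2, 1432 mod 16 = 8.

x ≡ 1432 (mod 11440).
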